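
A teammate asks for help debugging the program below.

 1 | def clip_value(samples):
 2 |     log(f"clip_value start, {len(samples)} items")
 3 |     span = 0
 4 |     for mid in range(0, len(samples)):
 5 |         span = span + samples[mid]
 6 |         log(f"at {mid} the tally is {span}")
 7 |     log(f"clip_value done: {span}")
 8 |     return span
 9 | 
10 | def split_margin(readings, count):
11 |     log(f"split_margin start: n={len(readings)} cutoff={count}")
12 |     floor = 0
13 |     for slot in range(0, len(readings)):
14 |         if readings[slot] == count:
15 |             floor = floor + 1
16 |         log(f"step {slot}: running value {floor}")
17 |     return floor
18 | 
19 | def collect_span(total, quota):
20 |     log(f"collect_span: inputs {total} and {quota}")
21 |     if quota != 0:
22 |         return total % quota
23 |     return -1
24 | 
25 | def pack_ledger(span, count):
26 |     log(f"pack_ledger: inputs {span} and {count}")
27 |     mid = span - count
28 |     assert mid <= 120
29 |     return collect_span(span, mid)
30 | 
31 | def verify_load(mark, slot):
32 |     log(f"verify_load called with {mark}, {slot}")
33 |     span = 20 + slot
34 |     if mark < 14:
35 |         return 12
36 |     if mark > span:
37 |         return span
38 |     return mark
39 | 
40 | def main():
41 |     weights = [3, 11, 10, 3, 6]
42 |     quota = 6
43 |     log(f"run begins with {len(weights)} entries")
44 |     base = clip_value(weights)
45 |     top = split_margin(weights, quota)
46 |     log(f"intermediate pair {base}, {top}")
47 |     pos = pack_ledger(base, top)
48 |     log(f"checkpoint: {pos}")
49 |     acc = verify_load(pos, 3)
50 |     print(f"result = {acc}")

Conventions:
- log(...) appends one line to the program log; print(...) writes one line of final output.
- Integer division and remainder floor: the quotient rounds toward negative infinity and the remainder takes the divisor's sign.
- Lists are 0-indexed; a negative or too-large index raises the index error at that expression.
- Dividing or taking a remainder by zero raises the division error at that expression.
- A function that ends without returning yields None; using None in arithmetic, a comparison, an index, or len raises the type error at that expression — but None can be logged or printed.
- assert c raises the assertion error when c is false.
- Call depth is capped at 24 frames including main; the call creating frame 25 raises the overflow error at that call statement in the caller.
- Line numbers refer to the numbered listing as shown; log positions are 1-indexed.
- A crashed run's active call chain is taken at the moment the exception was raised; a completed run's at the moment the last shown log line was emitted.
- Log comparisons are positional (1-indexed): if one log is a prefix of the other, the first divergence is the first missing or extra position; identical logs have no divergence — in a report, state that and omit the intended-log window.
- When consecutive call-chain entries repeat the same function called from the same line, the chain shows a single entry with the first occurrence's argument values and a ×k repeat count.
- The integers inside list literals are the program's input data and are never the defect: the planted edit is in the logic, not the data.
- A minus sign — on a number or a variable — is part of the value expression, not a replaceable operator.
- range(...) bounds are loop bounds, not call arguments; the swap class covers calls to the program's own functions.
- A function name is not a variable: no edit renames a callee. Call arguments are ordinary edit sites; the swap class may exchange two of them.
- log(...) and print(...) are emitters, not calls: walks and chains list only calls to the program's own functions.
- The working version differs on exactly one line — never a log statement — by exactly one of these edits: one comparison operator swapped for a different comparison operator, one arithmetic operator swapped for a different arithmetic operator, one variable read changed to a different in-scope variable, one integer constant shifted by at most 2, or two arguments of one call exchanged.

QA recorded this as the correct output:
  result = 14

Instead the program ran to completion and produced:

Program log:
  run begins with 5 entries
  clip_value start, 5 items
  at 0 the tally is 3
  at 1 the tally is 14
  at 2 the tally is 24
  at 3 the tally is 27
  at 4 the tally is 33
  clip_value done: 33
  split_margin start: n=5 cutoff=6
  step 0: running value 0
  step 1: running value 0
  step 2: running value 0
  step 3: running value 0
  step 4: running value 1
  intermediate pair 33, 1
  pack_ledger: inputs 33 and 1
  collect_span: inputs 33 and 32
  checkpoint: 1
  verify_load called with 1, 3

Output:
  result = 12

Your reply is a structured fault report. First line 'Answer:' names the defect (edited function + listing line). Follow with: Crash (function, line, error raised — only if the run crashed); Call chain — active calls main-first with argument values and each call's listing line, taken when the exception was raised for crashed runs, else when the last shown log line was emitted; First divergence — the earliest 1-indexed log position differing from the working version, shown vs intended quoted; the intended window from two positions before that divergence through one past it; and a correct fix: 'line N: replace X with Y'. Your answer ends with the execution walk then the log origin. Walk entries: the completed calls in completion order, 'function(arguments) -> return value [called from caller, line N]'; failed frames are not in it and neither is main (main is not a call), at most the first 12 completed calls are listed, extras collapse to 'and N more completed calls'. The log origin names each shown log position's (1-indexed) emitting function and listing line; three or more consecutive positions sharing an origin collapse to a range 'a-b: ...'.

Answer: the defect is in verify_load at line 35.
Key fact: Log streams are identical — the defect surfaces only in the printed output.
Call chain: main -> verify_load(1, 3) (called at line 49).
First divergence: none (the log streams are identical).
Execution walk:
  clip_value([3, 11, 10, 3, 6]) -> 33  [called from main, line 44]
  split_margin([3, 11, 10, 3, 6], 6) -> 1  [called from main, line 45]
  collect_span(33, 32) -> 1  [called from pack_ledger, line 29]
  pack_ledger(33, 1) -> 1  [called from main, line 47]
  verify_load(1, 3) -> 12  [called from main, line 49]
Log origins:
  1 — main, line 43
  2 — clip_value, line 2
  3-7 — clip_value, line 6
  8 — clip_value, line 7
  9 — split_margin, line 11
  10-14 — split_margin, line 16
  15 — main, line 46
  16 — pack_ledger, line 26
  17 — collect_span, line 20
  18 — main, line 48
  19 — verify_load, line 32
A correct fix: line 35: replace `12` with `14`.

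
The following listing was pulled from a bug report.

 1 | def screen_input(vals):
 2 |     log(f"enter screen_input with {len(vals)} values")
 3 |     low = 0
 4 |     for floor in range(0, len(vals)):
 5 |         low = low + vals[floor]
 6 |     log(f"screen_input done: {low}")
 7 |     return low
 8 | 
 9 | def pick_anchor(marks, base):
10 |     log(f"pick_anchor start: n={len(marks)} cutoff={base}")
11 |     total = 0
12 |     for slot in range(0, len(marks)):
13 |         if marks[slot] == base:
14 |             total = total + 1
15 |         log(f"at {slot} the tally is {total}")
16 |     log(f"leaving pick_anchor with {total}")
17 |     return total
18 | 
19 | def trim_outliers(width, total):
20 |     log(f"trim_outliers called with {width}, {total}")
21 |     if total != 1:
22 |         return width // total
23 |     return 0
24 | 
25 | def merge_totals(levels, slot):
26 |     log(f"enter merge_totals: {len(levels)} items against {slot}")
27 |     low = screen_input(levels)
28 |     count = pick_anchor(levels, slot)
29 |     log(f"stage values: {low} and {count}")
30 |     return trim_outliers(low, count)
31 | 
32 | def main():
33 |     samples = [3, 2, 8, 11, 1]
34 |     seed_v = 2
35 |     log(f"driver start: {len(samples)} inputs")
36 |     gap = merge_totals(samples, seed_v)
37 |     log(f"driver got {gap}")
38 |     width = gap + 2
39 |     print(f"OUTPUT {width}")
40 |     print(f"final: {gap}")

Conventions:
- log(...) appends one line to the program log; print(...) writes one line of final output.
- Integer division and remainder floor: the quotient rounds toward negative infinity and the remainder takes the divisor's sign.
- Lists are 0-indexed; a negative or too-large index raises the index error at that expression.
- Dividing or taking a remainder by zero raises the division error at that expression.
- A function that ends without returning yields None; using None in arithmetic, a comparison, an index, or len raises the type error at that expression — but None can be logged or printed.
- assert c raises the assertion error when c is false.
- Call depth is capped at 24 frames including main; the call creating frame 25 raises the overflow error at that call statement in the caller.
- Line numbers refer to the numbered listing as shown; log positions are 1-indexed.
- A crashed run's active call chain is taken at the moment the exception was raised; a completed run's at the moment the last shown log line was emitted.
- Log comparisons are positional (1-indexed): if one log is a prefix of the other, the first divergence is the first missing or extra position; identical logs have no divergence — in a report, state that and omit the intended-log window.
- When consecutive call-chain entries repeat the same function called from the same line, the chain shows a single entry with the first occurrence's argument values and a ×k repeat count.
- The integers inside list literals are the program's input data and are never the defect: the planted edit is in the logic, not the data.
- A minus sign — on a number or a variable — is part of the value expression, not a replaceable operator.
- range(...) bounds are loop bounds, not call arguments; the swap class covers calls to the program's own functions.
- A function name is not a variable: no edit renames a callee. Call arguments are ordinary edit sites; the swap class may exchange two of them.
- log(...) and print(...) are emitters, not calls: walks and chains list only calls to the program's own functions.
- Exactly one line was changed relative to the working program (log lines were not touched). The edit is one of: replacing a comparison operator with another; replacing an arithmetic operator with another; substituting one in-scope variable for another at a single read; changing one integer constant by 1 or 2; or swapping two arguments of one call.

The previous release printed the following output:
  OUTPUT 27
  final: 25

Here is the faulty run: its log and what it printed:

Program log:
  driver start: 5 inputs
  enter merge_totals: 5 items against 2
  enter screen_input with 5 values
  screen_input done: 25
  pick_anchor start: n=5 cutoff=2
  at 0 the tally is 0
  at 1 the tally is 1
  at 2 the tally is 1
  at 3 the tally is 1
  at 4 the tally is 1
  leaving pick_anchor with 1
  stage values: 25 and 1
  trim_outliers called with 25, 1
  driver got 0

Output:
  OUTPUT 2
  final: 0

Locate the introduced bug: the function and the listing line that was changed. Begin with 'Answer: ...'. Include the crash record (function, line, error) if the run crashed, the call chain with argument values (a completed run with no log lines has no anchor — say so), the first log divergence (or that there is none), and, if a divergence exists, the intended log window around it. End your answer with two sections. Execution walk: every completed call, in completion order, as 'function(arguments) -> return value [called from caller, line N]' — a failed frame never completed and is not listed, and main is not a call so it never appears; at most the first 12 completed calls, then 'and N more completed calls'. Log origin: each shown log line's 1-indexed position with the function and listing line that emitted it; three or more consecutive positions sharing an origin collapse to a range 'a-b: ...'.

Answer: the defect is in trim_outliers at line 21.
Core observation: The log first diverges at position 14: the faulty run prints 'driver got 0' where the working version prints 'driver got 25'.
Call chain: main.
First divergence: at position 14 the run shows 'driver got 0' where the working version logs 'driver got 25'.
Intended log window:
  12: stage values: 25 and 1
  13: trim_outliers called with 25, 1
  14: driver got 25
Execution walk:
  screen_input([3, 2, 8, 11, 1]) -> 25  [called from merge_totals, line 27]
  pick_anchor([3, 2, 8, 11, 1], 2) -> 1  [called from merge_totals, line 28]
  trim_outliers(25, 1) -> 0  [called from merge_totals, line 30]
  merge_totals([3, 2, 8, 11, 1], 2) -> 0  [called from main, line 36]
Log origin:
  1: from main, line 35
  2: from merge_totals, line 26
  3: from screen_input, line 2
  4: from screen_input, line 6
  5: from pick_anchor, line 10
  6-10: from pick_anchor, line 15
  11: from pick_anchor, line 16
  12: from merge_totals, line 29
  13: from trim_outliers, line 20
  14: from main, line 37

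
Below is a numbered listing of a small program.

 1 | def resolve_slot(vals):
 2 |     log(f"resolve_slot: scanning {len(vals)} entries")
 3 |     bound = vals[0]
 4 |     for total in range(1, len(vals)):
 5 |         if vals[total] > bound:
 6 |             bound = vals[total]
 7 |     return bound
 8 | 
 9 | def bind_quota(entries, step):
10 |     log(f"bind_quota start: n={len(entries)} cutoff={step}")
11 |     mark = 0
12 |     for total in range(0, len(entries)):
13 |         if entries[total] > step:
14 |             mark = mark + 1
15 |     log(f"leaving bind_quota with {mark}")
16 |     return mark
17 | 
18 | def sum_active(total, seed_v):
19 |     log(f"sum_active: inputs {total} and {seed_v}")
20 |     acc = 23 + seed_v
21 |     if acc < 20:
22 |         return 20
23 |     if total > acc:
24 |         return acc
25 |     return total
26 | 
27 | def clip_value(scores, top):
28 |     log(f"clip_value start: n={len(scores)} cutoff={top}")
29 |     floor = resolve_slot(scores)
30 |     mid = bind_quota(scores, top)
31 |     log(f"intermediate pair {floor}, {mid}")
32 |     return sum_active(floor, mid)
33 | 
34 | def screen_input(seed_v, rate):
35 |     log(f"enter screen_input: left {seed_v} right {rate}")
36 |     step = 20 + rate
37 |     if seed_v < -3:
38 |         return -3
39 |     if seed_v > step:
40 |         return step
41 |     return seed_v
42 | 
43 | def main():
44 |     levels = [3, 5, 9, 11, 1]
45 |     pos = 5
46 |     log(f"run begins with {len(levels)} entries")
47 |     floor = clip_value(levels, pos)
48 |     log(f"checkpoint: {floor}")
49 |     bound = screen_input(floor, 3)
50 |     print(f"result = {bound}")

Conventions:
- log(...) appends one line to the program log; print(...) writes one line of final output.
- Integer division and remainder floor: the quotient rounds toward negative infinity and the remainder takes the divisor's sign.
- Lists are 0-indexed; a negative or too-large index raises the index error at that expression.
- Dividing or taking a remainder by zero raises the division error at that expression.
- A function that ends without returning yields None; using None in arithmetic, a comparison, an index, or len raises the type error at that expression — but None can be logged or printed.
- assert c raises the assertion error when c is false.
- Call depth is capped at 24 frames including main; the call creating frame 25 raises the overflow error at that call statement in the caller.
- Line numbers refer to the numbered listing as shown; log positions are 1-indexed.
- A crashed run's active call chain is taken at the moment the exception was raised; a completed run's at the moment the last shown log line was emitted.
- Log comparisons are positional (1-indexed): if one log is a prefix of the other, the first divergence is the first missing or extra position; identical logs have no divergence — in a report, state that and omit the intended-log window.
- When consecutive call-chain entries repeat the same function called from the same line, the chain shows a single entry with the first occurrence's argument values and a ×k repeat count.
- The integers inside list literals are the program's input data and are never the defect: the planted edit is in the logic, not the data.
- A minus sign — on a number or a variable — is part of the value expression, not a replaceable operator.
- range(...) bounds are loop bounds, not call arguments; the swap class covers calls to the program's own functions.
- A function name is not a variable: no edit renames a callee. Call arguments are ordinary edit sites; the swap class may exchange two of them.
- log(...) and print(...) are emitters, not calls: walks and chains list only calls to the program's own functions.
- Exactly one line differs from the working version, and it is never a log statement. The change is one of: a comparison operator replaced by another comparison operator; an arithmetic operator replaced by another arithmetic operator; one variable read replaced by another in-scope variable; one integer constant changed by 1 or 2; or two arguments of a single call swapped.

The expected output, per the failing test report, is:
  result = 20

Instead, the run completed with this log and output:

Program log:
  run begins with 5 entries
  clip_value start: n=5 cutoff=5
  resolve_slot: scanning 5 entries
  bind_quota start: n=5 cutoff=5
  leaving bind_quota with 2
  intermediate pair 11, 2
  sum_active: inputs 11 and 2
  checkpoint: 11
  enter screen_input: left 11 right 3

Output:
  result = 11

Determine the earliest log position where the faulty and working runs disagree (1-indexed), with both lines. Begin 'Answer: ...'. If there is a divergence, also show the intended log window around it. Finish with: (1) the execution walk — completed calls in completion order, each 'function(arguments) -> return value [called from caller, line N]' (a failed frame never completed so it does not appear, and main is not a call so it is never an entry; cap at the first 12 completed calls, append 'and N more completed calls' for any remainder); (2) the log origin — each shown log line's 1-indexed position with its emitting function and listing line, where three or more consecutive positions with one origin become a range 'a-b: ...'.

Answer: position 8 — the shown line 'checkpoint: 11' should read 'checkpoint: 20'.
Intended log window:
  6: intermediate pair 11, 2
  7: sum_active: inputs 11 and 2
  8: checkpoint: 20
  9: enter screen_input: left 20 right 3
Execution walk:
  resolve_slot([3, 5, 9, 11, 1]) -> 11  [called from clip_value, line 29]
  bind_quota([3, 5, 9, 11, 1], 5) -> 2  [called from clip_value, line 30]
  sum_active(11, 2) -> 11  [called from clip_value, line 32]
  clip_value([3, 5, 9, 11, 1], 5) -> 11  [called from main, line 47]
  screen_input(11, 3) -> 11  [called from main, line 49]
Log origin:
  1: logged in main at line 46
  2: logged in clip_value at line 28
  3: logged in resolve_slot at line 2
  4: logged in bind_quota at line 10
  5: logged in bind_quota at line 15
  6: logged in clip_value at line 31
  7: logged in sum_active at line 19
  8: logged in main at line 48
  9: logged in screen_input at line 35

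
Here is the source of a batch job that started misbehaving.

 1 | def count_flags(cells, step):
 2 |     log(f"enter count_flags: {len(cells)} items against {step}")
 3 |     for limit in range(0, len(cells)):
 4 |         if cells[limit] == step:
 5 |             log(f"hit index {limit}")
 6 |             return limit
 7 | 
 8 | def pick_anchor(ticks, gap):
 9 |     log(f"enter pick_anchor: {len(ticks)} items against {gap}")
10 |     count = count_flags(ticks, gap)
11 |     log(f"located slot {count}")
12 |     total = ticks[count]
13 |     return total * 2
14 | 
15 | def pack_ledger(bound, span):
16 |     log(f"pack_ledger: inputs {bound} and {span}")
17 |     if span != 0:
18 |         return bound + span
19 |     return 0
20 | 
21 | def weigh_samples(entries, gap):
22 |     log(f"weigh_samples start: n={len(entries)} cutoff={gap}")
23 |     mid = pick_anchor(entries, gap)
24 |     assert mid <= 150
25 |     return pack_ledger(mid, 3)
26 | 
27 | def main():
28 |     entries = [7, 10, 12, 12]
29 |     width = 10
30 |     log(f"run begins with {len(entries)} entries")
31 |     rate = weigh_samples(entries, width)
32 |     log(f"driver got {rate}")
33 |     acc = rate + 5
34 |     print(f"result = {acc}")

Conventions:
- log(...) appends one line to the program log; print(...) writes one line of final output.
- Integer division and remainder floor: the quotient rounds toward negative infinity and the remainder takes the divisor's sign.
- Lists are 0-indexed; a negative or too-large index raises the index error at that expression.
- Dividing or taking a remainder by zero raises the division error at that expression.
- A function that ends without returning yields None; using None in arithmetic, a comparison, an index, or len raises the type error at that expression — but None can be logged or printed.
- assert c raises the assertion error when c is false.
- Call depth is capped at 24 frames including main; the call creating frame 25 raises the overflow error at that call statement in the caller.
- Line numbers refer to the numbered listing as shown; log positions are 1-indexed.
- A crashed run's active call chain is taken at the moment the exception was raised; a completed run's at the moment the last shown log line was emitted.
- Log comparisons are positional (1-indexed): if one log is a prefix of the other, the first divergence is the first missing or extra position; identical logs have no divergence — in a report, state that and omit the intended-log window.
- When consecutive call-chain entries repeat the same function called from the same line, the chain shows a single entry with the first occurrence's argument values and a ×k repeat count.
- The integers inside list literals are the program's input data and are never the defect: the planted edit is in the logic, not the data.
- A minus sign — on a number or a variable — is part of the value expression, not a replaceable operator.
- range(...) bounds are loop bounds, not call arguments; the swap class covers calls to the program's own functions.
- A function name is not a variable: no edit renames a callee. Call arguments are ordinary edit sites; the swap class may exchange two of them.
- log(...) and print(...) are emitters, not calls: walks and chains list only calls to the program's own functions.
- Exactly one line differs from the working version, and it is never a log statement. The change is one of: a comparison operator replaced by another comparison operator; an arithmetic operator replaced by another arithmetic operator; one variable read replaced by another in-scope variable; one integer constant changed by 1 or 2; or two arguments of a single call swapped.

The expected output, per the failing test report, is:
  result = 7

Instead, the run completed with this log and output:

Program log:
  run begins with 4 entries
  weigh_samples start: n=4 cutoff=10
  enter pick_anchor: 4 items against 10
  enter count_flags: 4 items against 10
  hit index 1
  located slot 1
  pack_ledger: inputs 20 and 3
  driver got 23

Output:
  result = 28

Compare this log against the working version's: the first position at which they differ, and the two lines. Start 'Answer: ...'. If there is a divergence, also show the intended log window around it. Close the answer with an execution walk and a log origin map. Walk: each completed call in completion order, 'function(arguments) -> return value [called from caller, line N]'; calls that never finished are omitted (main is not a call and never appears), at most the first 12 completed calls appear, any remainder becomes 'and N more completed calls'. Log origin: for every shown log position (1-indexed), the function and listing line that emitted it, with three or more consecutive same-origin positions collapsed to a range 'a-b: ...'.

Answer: position 8; shown 'driver got 23' vs intended 'driver got 2'.
Intended log window:
  6: located slot 1
  7: pack_ledger: inputs 20 and 3
  8: driver got 2
Execution walk:
  count_flags([7, 10, 12, 12], 10) -> 1  [called from pick_anchor, line 10]
  pick_anchor([7, 10, 12, 12], 10) -> 20  [called from weigh_samples, line 23]
  pack_ledger(20, 3) -> 23  [called from weigh_samples, line 25]
  weigh_samples([7, 10, 12, 12], 10) -> 23  [called from main, line 31]
Log origins:
  1: emitted by main (line 30)
  2: emitted by weigh_samples (line 22)
  3: emitted by pick_anchor (line 9)
  4: emitted by count_flags (line 2)
  5: emitted by count_flags (line 5)
  6: emitted by pick_anchor (line 11)
  7: emitted by pack_ledger (line 16)
  8: emitted by main (line 32)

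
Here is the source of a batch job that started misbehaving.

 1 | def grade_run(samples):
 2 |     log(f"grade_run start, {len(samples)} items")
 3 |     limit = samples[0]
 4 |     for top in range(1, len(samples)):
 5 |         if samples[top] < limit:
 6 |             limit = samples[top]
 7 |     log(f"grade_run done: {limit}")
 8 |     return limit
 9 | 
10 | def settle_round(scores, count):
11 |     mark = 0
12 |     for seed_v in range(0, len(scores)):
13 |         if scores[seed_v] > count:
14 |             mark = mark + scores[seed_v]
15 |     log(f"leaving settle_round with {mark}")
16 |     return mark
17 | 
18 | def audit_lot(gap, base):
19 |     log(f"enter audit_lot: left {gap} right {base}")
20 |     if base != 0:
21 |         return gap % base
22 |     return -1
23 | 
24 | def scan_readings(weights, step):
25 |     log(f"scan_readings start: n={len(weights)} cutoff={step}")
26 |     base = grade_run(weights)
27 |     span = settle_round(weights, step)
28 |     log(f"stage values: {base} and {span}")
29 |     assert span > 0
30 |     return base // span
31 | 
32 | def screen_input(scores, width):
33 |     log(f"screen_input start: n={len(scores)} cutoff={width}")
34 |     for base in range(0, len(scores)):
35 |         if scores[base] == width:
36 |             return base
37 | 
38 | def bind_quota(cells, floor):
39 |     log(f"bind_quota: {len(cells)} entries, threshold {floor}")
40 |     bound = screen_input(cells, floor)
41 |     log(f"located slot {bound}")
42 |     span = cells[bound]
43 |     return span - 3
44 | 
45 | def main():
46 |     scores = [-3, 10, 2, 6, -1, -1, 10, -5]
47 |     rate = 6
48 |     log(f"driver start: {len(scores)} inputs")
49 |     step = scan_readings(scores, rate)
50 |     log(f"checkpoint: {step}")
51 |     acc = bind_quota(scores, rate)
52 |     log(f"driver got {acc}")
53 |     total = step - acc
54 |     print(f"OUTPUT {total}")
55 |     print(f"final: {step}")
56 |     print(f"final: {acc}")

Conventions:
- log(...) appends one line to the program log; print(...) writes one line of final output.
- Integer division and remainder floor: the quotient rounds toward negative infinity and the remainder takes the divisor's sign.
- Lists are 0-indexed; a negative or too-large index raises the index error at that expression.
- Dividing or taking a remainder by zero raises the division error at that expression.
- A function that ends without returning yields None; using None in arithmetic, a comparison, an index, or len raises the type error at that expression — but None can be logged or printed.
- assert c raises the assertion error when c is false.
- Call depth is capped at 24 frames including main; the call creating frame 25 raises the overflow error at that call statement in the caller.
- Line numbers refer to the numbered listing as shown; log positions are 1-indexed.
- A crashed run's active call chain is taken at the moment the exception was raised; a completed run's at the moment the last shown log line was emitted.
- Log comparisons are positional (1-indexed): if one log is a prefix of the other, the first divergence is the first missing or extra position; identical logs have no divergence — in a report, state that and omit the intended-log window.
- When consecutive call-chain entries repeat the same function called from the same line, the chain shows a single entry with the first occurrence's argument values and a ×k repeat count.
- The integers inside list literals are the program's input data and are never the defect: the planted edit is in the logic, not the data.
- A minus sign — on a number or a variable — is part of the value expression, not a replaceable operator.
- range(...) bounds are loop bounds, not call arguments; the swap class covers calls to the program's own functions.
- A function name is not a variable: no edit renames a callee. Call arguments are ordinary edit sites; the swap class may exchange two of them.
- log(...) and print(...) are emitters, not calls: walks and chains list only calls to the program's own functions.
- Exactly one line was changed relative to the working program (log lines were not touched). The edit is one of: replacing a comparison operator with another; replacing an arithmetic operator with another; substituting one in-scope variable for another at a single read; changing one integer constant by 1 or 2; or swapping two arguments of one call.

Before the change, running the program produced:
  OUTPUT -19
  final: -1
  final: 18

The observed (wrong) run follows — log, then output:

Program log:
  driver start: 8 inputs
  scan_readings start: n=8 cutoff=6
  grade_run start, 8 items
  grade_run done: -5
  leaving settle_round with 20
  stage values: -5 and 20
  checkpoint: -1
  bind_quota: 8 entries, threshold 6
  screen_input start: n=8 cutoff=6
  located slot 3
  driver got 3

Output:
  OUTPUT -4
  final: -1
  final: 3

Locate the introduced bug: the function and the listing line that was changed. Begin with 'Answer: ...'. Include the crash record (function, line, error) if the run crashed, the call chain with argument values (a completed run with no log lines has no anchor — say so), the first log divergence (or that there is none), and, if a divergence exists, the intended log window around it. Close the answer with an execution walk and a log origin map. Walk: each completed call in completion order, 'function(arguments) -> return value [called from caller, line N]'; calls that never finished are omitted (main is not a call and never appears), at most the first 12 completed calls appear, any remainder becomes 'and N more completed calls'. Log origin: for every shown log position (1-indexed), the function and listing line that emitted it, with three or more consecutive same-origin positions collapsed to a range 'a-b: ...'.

Answer: the defect is in bind_quota at line 43.
The tell: Position 11 is the first bad log line: 'driver got 3' should read 'driver got 18'.
Call chain: main.
First divergence: at position 11 the run shows 'driver got 3' where the working version logs 'driver got 18'.
Intended log window:
  9: screen_input start: n=8 cutoff=6
  10: located slot 3
  11: driver got 18
Execution walk:
  grade_run([-3, 10, 2, 6, -1, -1, 10, -5]) -> -5  [called from scan_readings, line 26]
  settle_round([-3, 10, 2, 6, -1, -1, 10, -5], 6) -> 20  [called from scan_readings, line 27]
  scan_readings([-3, 10, 2, 6, -1, -1, 10, -5], 6) -> -1  [called from main, line 49]
  screen_input([-3, 10, 2, 6, -1, -1, 10, -5], 6) -> 3  [called from bind_quota, line 40]
  bind_quota([-3, 10, 2, 6, -1, -1, 10, -5], 6) -> 3  [called from main, line 51]
Log origins:
  1 — main, line 48
  2 — scan_readings, line 25
  3 — grade_run, line 2
  4 — grade_run, line 7
  5 — settle_round, line 15
  6 — scan_readings, line 28
  7 — main, line 50
  8 — bind_quota, line 39
  9 — screen_input, line 33
  10 — bind_quota, line 41
  11 — main, line 52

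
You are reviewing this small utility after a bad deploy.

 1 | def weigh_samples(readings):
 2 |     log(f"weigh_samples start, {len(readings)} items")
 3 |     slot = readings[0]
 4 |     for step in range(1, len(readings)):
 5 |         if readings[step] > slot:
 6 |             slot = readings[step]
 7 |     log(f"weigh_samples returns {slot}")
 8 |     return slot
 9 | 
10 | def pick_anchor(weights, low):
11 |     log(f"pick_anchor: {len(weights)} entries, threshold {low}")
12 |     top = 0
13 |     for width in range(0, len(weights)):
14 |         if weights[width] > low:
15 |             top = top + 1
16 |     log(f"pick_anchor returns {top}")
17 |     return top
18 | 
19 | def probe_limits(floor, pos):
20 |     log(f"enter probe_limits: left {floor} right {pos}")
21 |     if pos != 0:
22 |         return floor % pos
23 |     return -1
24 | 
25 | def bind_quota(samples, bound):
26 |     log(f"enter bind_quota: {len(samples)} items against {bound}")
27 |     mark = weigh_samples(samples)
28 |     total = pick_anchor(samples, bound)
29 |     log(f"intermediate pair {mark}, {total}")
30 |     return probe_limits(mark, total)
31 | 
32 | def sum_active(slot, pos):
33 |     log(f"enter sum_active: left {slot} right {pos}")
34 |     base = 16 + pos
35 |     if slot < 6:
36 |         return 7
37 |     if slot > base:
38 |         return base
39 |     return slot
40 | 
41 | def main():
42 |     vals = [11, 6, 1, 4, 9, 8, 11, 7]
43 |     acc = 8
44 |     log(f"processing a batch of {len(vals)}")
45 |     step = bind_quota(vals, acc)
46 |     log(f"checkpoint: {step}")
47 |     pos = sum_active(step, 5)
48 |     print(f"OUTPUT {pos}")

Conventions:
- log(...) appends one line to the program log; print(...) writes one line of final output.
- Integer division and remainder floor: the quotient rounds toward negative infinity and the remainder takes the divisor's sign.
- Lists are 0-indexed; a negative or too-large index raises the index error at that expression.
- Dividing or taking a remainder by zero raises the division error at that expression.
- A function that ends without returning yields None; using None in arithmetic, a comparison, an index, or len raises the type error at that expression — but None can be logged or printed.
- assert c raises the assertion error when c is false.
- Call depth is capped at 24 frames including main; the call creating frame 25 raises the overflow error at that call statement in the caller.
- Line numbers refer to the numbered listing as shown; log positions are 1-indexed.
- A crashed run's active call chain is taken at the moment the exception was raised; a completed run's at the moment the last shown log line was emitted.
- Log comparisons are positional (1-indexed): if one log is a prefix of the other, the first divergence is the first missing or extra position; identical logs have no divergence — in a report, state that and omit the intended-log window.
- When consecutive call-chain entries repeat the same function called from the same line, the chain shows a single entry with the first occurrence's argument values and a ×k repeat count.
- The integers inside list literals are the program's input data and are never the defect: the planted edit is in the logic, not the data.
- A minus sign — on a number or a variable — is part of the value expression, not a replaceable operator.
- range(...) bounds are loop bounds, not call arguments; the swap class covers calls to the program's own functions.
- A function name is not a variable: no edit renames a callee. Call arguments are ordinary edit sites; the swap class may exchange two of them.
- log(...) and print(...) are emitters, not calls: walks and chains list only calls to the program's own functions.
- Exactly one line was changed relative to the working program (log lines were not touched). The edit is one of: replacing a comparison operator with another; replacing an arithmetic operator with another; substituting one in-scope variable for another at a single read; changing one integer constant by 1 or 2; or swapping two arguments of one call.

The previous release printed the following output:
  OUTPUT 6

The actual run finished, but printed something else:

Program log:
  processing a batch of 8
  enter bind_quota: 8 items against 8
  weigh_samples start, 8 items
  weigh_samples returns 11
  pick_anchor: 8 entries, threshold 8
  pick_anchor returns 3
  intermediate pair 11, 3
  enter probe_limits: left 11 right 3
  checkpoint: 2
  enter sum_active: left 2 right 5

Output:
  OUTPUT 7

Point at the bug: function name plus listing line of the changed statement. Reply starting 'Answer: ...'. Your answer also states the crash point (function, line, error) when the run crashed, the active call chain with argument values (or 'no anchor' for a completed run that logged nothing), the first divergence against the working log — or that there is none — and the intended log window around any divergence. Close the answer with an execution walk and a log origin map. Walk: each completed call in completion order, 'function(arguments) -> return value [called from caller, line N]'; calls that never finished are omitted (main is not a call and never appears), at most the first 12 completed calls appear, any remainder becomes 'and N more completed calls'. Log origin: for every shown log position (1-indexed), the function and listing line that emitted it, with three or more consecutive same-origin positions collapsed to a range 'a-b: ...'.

Answer: the defect is in sum_active at line 36.
Key fact: No log line changed; the fault shows up purely in the output.
Call chain: main -> sum_active(2, 5) (called at line 47).
First divergence: none — the logs agree in full.
Execution walk:
  weigh_samples([11, 6, 1, 4, 9, 8, 11, 7]) -> 11  [called from bind_quota, line 27]
  pick_anchor([11, 6, 1, 4, 9, 8, 11, 7], 8) -> 3  [called from bind_quota, line 28]
  probe_limits(11, 3) -> 2  [called from bind_quota, line 30]
  bind_quota([11, 6, 1, 4, 9, 8, 11, 7], 8) -> 2  [called from main, line 45]
  sum_active(2, 5) -> 7  [called from main, line 47]
Origin of each log line:
  1: emitted by main (line 44)
  2: emitted by bind_quota (line 26)
  3: emitted by weigh_samples (line 2)
  4: emitted by weigh_samples (line 7)
  5: emitted by pick_anchor (line 11)
  6: emitted by pick_anchor (line 16)
  7: emitted by bind_quota (line 29)
  8: emitted by probe_limits (line 20)
  9: emitted by main (line 46)
  10: emitted by sum_active (line 33)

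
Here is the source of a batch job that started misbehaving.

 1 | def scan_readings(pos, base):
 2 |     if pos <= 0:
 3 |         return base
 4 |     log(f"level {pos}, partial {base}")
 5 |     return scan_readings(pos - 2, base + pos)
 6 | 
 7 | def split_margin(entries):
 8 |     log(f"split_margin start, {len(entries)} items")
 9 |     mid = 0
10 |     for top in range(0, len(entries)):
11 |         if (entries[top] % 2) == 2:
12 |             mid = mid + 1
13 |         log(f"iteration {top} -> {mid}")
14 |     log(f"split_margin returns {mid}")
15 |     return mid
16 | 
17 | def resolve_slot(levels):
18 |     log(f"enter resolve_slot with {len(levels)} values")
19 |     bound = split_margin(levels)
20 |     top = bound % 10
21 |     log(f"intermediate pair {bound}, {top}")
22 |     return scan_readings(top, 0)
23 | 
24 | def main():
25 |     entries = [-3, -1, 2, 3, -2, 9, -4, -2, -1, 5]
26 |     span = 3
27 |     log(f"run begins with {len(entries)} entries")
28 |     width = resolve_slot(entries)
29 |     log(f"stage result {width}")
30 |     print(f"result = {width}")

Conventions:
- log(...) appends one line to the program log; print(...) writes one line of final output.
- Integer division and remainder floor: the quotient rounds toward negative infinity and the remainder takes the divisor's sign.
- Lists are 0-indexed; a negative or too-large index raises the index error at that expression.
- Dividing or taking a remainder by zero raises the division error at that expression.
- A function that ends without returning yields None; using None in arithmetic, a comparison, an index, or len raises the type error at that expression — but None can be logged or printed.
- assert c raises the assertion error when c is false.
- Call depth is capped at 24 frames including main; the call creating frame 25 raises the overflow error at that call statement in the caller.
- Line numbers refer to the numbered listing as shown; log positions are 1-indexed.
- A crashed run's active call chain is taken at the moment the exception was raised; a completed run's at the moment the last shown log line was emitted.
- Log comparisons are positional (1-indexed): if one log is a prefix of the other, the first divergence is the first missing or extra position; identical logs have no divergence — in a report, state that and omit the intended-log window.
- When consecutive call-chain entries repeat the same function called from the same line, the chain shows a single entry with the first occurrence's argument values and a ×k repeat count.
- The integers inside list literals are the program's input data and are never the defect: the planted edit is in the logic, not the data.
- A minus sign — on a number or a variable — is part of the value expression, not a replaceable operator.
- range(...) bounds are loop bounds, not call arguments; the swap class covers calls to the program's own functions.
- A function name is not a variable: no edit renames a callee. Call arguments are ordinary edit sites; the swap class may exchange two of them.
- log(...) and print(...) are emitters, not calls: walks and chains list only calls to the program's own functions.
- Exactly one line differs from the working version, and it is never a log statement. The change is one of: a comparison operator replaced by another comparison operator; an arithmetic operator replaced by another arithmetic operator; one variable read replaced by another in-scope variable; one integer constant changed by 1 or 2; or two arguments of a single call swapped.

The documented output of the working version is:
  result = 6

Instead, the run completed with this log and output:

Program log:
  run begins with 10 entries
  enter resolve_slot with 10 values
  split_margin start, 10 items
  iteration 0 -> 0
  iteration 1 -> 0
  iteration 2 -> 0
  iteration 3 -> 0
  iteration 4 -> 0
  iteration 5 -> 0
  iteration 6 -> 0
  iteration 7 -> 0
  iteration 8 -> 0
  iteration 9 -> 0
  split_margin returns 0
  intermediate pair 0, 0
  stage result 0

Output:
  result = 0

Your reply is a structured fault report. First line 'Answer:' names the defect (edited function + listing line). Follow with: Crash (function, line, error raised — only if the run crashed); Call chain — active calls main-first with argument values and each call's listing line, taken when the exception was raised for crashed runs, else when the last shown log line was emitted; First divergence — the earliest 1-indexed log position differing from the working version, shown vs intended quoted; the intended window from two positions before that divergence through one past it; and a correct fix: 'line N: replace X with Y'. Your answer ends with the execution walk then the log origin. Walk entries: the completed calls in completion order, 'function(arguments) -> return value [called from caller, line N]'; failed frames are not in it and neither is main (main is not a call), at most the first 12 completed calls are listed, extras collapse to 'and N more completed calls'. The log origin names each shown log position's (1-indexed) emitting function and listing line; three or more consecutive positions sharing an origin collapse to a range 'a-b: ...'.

Answer: the defect is in split_margin at line 11.
Key fact: Everything matches until log position 6, which reads 'iteration 2 -> 0' in place of 'iteration 2 -> 1'.
Call chain: main.
First divergence: at position 6 the run shows 'iteration 2 -> 0' where the working version logs 'iteration 2 -> 1'.
Intended log window:
  4: iteration 0 -> 0
  5: iteration 1 -> 0
  6: iteration 2 -> 1
  7: iteration 3 -> 1
Execution walk:
  split_margin([-3, -1, 2, 3, -2, 9, -4, -2, -1, 5]) -> 0  [called from resolve_slot, line 19]
  scan_readings(0, 0) -> 0  [called from resolve_slot, line 22]
  resolve_slot([-3, -1, 2, 3, -2, 9, -4, -2, -1, 5]) -> 0  [called from main, line 28]
Log origins:
  1 — main, line 27
  2 — resolve_slot, line 18
  3 — split_margin, line 8
  4-13 — split_margin, line 13
  14 — split_margin, line 14
  15 — resolve_slot, line 21
  16 — main, line 29
A correct fix: line 11: replace `(entries[top] % 2) == 2` with `(entries[top] % 2) == 0`.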